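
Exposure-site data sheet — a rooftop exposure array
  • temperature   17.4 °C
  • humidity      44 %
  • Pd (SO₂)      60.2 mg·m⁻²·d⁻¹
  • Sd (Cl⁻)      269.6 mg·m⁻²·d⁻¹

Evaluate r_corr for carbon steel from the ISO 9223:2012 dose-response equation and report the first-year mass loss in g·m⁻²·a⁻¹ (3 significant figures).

r_corr = 410 g·m⁻²·a⁻¹

carbon steel: f(T) = -0.054·(T−10) [T>10 °C] = -0.3996
  sulphur-dioxide contribution → 24.1 μm/a
  chloride contribution → 28.09 μm/a
  total first-year rate 52.19 μm/a
Convert to mass loss: 52.19 μm/a × 7.85 g/cm³ = 409.7 g·m⁻²·a⁻¹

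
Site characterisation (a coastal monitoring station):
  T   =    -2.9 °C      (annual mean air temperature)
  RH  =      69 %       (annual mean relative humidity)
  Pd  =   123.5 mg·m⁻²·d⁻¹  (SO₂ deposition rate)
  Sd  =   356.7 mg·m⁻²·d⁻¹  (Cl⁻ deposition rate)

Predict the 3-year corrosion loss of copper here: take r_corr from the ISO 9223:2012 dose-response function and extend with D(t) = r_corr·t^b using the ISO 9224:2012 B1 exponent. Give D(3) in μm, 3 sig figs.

copper: temperature factor f = +0.126·(-12.9) = -1.6254
  sulphur-dioxide contribution → 0.2139 μm/a
  chloride contribution → 0.5211 μm/a
  ⇒ r_corr(copper) = 0.735 μm/a
Power-law: D(3) = r_corr · 3^0.667
  D(3) = 0.735 × 3^0.667 = 0.735 × 2.081 = 1.529 μm

D(3) = 1.53 μm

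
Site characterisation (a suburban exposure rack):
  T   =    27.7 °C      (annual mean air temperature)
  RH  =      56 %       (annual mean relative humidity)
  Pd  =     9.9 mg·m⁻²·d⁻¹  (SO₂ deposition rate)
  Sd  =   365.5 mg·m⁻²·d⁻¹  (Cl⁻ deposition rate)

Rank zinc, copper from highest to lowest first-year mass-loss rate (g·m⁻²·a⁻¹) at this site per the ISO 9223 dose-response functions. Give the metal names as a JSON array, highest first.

zinc: temperature factor f = -0.071·(17.7) = -1.2567
  SO₂ term: 0.0129·9.9^0.44·exp(0.046·56-1.2567) = 0.1323
  Cl⁻ term: 0.0175·365.5^0.57·exp(0.008·56+0.085·27.7) = 8.337
  r_corr = 0.1323 + 8.337 = 8.469 μm/a
  mass loss = 8.469 μm/a × 7.14 g/cm³ = 60.47 g·m⁻²·a⁻¹
copper: f(T) = -0.080·(T−10) [T>10 °C] = -1.4160
  Pd branch = 0.0053·Pd^0.26·e^(0.059·RH+f) = 0.06355 μm/a
  Cl⁻ term: 0.01025·365.5^0.27·exp(0.036·56+0.049·27.7) = 1.471
  sum: 0.06355 + 1.471 → r_corr = 1.535 μm/a
  mass loss = 1.535 μm/a × 8.96 g/cm³ = 13.75 g·m⁻²·a⁻¹
Ordering by g·m⁻²·a⁻¹: zinc (60.5) > copper (13.8)

["zinc", "copper"]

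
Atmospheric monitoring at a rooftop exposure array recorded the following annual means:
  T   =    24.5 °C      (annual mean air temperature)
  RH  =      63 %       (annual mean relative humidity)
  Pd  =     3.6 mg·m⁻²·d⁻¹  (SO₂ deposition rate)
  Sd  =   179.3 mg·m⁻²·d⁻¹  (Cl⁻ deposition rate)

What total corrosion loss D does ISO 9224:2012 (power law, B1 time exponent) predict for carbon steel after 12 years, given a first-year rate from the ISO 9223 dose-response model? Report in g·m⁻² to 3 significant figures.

D(12) = 1.72e+03 g·m⁻²

carbon steel: f(T) = -0.054·(T−10) [T>10 °C] = -0.7830
  SO₂ term: 1.77·3.6^0.52·exp(0.02·63-0.7830) = 5.551
  Cl⁻ term: 0.102·179.3^0.62·exp(0.033·63+0.04·24.5) = 54.24
  r_corr = 5.551 + 54.24 = 59.79 μm/a
ISO 9224: D(t) = r_corr · t^b with b = 0.523 (carbon steel, B1)
  D(12) = 59.79 × 12^0.523 = 59.79 × 3.668 = 219.3 μm
  Mass loss = 219.3 μm × 7.85 g/cm³ = 1722 g·m⁻²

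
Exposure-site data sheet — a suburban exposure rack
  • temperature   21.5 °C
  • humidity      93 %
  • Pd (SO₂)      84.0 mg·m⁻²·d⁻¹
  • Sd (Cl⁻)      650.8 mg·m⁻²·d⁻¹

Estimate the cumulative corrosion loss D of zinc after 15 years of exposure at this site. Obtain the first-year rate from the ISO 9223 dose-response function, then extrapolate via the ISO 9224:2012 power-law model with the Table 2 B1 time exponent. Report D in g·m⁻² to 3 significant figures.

D(15) = 780 g·m⁻²

zinc: T>10 °C ⇒ hinge -0.071·(21.5−10) = -0.8165
  Pd branch = 0.0129·Pd^0.44·e^(0.046·RH+f) = 2.888 μm/a
  Sd branch = 0.0175·Sd^0.57·e^(0.008·RH+0.085·T) = 9.194 μm/a
  sum: 2.888 + 9.194 → r_corr = 12.08 μm/a
ISO 9224: D(t) = r_corr · t^b with b = 0.813 (zinc, B1)
  D(15) = 12.08 × 15^0.813 = 12.08 × 9.04 = 109.2 μm
  Mass loss = 109.2 μm × 7.14 g/cm³ = 779.8 g·m⁻²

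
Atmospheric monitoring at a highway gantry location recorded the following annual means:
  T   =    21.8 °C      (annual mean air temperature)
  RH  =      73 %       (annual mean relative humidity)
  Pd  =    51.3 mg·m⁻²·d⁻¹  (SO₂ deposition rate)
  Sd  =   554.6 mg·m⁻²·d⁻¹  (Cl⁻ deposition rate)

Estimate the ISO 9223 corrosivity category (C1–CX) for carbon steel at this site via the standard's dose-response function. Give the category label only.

C5

carbon steel: T>10 °C ⇒ hinge -0.054·(21.8−10) = -0.6372
  Pd branch = 1.77·Pd^0.52·e^(0.02·RH+f) = 31.23 μm/a
  Cl⁻ term: 0.102·554.6^0.62·exp(0.033·73+0.04·21.8) = 136.4
  sum: 31.23 + 136.4 → r_corr = 167.6 μm/a
Category bounds: 80…200 μm/a bracket r_corr ⇒ C5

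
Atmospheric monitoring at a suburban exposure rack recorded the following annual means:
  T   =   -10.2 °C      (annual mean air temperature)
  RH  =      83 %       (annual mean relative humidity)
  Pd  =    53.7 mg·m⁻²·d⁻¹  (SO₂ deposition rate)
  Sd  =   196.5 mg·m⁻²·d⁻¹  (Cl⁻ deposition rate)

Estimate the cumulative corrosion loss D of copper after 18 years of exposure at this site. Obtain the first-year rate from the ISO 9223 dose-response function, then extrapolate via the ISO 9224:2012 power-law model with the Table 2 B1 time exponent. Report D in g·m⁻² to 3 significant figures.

D(18) = 41.3 g·m⁻²

copper: temperature factor f = +0.126·(-20.2) = -2.5452
  sulphur-dioxide contribution → 0.1568 μm/a
  chloride contribution → 0.5135 μm/a
  total first-year rate 0.6703 μm/a
Long-term exponent b (ISO 9224 Table 2, B1) = 0.667
  D(18) = 0.6703 × 18^0.667 = 0.6703 × 6.875 = 4.609 μm
  Mass loss = 4.609 μm × 8.96 g/cm³ = 41.29 g·m⁻²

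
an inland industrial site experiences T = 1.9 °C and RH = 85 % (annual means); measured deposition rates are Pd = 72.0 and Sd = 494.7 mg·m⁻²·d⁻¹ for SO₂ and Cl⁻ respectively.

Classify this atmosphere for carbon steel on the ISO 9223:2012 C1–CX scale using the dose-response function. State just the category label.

C5

carbon steel: f(T) = +0.150·(T−10) [T≤10 °C] = -1.2150
  Pd branch = 1.77·Pd^0.52·e^(0.02·RH+f) = 26.57 μm/a
  Cl⁻ term: 0.102·494.7^0.62·exp(0.033·85+0.04·1.9) = 85.17
  r_corr = 26.57 + 85.17 = 111.7 μm/a
112 μm/a falls in (80, 200] for carbon steel → category C5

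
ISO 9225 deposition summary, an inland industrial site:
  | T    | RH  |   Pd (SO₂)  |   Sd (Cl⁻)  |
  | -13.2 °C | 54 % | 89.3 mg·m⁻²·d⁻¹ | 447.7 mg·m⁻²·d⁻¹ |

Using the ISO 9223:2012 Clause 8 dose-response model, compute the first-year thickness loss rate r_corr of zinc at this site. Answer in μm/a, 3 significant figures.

r_corr = 0.747 μm/a

zinc: T≤10 °C ⇒ hinge +0.038·(-13.2−10) = -0.8816
  sulphur-dioxide contribution → 0.4623 μm/a
  chloride contribution → 0.2847 μm/a
  total first-year rate 0.747 μm/a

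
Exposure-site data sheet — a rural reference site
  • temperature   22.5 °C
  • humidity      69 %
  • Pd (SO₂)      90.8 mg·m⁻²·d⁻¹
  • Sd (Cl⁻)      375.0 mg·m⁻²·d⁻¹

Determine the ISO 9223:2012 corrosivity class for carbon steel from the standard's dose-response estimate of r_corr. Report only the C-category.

C5

carbon steel: f(T) = -0.054·(T−10) [T>10 °C] = -0.6750
  Pd branch = 1.77·Pd^0.52·e^(0.02·RH+f) = 37.36 μm/a
  Sd branch = 0.102·Sd^0.62·e^(0.033·RH+0.04·T) = 96.44 μm/a
  r_corr = 37.36 + 96.44 = 133.8 μm/a
134 μm/a falls in (80, 200] for carbon steel → category C5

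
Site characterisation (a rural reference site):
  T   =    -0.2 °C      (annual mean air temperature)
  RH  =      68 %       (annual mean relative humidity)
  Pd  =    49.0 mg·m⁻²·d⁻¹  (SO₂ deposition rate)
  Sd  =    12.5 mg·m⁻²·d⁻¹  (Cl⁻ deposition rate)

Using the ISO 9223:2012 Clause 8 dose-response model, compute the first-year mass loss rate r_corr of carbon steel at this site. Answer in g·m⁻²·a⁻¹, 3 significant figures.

r_corr = 125 g·m⁻²·a⁻¹

carbon steel: T≤10 °C ⇒ hinge +0.150·(-0.2−10) = -1.5300
  SO₂ term: 1.77·49.0^0.52·exp(0.02·68-1.5300) = 11.3
  Sd branch = 0.102·Sd^0.62·e^(0.033·RH+0.04·T) = 4.568 μm/a
  r_corr = 11.3 + 4.568 = 15.87 μm/a
Convert to mass loss: 15.87 μm/a × 7.85 g/cm³ = 124.6 g·m⁻²·a⁻¹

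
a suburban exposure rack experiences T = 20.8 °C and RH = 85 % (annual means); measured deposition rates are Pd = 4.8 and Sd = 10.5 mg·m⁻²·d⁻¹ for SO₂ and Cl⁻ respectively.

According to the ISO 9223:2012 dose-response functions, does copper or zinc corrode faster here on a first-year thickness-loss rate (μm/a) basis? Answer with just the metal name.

copper

copper: temperature factor f = -0.080·(10.8) = -0.8640
  Pd branch = 0.0053·Pd^0.26·e^(0.059·RH+f) = 0.506 μm/a
  Sd branch = 0.01025·Sd^0.27·e^(0.036·RH+0.049·T) = 1.143 μm/a
  sum: 0.506 + 1.143 → r_corr = 1.649 μm/a
zinc: T>10 °C ⇒ hinge -0.071·(20.8−10) = -0.7668
  Pd branch = 0.0129·Pd^0.44·e^(0.046·RH+f) = 0.5962 μm/a
  Cl⁻ term: 0.0175·10.5^0.57·exp(0.008·85+0.085·20.8) = 0.7732
  sum: 0.5962 + 0.7732 → r_corr = 1.369 μm/a
Ordering by μm/a: copper (1.65) > zinc (1.37)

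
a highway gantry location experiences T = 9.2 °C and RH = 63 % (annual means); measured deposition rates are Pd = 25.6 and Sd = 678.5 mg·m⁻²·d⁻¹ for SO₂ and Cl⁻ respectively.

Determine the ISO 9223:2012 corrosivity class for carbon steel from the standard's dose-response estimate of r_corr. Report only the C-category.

carbon steel: T≤10 °C ⇒ hinge +0.150·(9.2−10) = -0.1200
  sulphur-dioxide contribution → 29.88 μm/a
  chloride contribution → 67.12 μm/a
  ⇒ r_corr(carbon steel) = 97 μm/a
ISO 9223 Table 2 (carbon steel): 80 < 97 ≤ 200 μm/a ⇒ C5

C5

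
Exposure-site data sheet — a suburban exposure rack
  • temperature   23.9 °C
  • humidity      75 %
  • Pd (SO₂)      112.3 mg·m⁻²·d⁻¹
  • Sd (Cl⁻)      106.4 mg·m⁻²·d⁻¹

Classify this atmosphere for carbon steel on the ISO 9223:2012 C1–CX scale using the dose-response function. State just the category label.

C5

carbon steel: temperature factor f = -0.054·(13.9) = -0.7506
  sulphur-dioxide contribution → 43.61 μm/a
  chloride contribution → 56.93 μm/a
  total first-year rate 100.5 μm/a
Category bounds: 80…200 μm/a bracket r_corr ⇒ C5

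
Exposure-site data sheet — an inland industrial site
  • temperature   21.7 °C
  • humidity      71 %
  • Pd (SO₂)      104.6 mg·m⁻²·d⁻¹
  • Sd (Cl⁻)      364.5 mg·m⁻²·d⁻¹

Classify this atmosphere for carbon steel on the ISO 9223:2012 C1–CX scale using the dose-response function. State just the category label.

C5

carbon steel: T>10 °C ⇒ hinge -0.054·(21.7−10) = -0.6318
  Pd branch = 1.77·Pd^0.52·e^(0.02·RH+f) = 43.7 μm/a
  Cl⁻ term: 0.102·364.5^0.62·exp(0.033·71+0.04·21.7) = 98.03
  sum: 43.7 + 98.03 → r_corr = 141.7 μm/a
ISO 9223 Table 2 (carbon steel): 80 < 142 ≤ 200 μm/a ⇒ C5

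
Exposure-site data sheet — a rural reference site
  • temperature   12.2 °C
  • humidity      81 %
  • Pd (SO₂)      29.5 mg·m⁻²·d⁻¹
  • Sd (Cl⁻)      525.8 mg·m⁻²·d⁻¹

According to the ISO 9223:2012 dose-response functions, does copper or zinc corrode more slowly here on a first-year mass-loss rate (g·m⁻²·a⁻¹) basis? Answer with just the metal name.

copper: T>10 °C ⇒ hinge -0.080·(12.2−10) = -0.1760
  Pd branch = 0.0053·Pd^0.26·e^(0.059·RH+f) = 1.275 μm/a
  Cl⁻ term: 0.01025·525.8^0.27·exp(0.036·81+0.049·12.2) = 1.868
  r_corr = 1.275 + 1.868 = 3.143 μm/a
  mass loss = 3.143 μm/a × 8.96 g/cm³ = 28.16 g·m⁻²·a⁻¹
zinc: temperature factor f = -0.071·(2.2) = -0.1562
  SO₂ term: 0.0129·29.5^0.44·exp(0.046·81-0.1562) = 2.031
  Sd branch = 0.0175·Sd^0.57·e^(0.008·RH+0.085·T) = 3.355 μm/a
  r_corr = 2.031 + 3.355 = 5.386 μm/a
  mass loss = 5.386 μm/a × 7.14 g/cm³ = 38.45 g·m⁻²·a⁻¹
Ordering by g·m⁻²·a⁻¹: zinc (38.5) > copper (28.2)

copper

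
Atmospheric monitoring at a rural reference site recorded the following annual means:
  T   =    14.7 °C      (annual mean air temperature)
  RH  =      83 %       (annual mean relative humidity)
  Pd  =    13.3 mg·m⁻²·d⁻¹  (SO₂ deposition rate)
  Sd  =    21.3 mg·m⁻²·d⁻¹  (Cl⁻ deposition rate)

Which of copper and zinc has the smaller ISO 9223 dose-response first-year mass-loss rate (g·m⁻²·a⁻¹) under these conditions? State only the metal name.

zinc

copper: T>10 °C ⇒ hinge -0.080·(14.7−10) = -0.3760
  sulphur-dioxide contribution → 0.9548 μm/a
  chloride contribution → 0.9547 μm/a
  ⇒ r_corr(copper) = 1.91 μm/a
  mass loss = 1.91 μm/a × 8.96 g/cm³ = 17.11 g·m⁻²·a⁻¹
zinc: f(T) = -0.071·(T−10) [T>10 °C] = -0.3337
  sulphur-dioxide contribution → 1.313 μm/a
  chloride contribution → 0.678 μm/a
  total first-year rate 1.991 μm/a
  mass loss = 1.991 μm/a × 7.14 g/cm³ = 14.22 g·m⁻²·a⁻¹
Ordering by g·m⁻²·a⁻¹: copper (17.1) > zinc (14.2)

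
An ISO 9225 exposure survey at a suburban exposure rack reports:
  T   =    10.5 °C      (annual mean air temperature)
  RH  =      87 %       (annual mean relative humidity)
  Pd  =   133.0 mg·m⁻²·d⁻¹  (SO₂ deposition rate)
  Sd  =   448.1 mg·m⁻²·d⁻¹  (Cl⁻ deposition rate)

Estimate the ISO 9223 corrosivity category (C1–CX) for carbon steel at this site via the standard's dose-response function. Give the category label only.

carbon steel: f(T) = -0.054·(T−10) [T>10 °C] = -0.0270
  Pd branch = 1.77·Pd^0.52·e^(0.02·RH+f) = 124.8 μm/a
  Cl⁻ term: 0.102·448.1^0.62·exp(0.033·87+0.04·10.5) = 120.7
  r_corr = 124.8 + 120.7 = 245.5 μm/a
ISO 9223 Table 2 (carbon steel): 200 < 246 ≤ 700 μm/a ⇒ CX

CX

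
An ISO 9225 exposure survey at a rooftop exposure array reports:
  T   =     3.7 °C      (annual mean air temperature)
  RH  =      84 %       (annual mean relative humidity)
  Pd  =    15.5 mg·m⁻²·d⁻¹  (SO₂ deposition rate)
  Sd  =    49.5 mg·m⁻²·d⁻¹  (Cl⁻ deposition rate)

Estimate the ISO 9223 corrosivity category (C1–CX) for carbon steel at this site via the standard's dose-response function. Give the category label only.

carbon steel: f(T) = +0.150·(T−10) [T≤10 °C] = -0.9450
  Pd branch = 1.77·Pd^0.52·e^(0.02·RH+f) = 15.35 μm/a
  Sd branch = 0.102·Sd^0.62·e^(0.033·RH+0.04·T) = 21.25 μm/a
  sum: 15.35 + 21.25 → r_corr = 36.6 μm/a
Category bounds: 25…50 μm/a bracket r_corr ⇒ C3

C3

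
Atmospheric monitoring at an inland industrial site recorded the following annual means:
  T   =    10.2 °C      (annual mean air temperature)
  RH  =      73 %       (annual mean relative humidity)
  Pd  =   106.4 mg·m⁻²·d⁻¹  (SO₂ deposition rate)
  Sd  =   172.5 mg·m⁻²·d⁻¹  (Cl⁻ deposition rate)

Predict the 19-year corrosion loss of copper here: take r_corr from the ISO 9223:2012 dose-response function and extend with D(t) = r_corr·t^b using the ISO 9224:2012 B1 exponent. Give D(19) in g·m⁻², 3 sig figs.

copper: T>10 °C ⇒ hinge -0.080·(10.2−10) = -0.0160
  SO₂ term: 0.0053·106.4^0.26·exp(0.059·73-0.0160) = 1.303
  Cl⁻ term: 0.01025·172.5^0.27·exp(0.036·73+0.049·10.2) = 0.9398
  sum: 1.303 + 0.9398 → r_corr = 2.242 μm/a
Long-term exponent b (ISO 9224 Table 2, B1) = 0.667
  D(19) = 2.242 × 19^0.667 = 2.242 × 7.127 = 15.98 μm
  Mass loss = 15.98 μm × 8.96 g/cm³ = 143.2 g·m⁻²

D(19) = 143 g·m⁻²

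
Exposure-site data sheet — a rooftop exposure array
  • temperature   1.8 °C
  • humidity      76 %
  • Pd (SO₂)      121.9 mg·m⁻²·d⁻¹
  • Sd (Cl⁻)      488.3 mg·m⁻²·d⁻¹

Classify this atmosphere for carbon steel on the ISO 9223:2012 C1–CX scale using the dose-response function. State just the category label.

carbon steel: f(T) = +0.150·(T−10) [T≤10 °C] = -1.2300
  Pd branch = 1.77·Pd^0.52·e^(0.02·RH+f) = 28.75 μm/a
  Cl⁻ term: 0.102·488.3^0.62·exp(0.033·76+0.04·1.8) = 62.53
  r_corr = 28.75 + 62.53 = 91.28 μm/a
91.3 μm/a falls in (80, 200] for carbon steel → category C5

C5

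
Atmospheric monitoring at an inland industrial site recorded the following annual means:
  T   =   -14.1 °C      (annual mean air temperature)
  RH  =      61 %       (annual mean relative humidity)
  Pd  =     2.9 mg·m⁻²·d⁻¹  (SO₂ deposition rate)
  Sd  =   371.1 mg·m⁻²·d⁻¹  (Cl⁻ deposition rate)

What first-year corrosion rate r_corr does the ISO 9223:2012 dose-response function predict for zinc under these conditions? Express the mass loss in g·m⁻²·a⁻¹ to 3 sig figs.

zinc: f(T) = +0.038·(T−10) [T≤10 °C] = -0.9158
  SO₂ term: 0.0129·2.9^0.44·exp(0.046·61-0.9158) = 0.1364
  Sd branch = 0.0175·Sd^0.57·e^(0.008·RH+0.085·T) = 0.2507 μm/a
  r_corr = 0.1364 + 0.2507 = 0.3871 μm/a
Convert to mass loss: 0.3871 μm/a × 7.14 g/cm³ = 2.764 g·m⁻²·a⁻¹

r_corr = 2.76 g·m⁻²·a⁻¹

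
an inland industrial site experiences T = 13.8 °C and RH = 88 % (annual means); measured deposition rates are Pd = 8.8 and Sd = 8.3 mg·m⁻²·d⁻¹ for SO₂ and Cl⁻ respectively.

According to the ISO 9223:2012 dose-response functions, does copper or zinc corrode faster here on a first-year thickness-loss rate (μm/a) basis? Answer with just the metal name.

copper: f(T) = -0.080·(T−10) [T>10 °C] = -0.3040
  Pd branch = 0.0053·Pd^0.26·e^(0.059·RH+f) = 1.238 μm/a
  Sd branch = 0.01025·Sd^0.27·e^(0.036·RH+0.049·T) = 0.848 μm/a
  r_corr = 1.238 + 0.848 = 2.086 μm/a
zinc: T>10 °C ⇒ hinge -0.071·(13.8−10) = -0.2698
  SO₂ term: 0.0129·8.8^0.44·exp(0.046·88-0.2698) = 1.469
  Cl⁻ term: 0.0175·8.3^0.57·exp(0.008·88+0.085·13.8) = 0.382
  r_corr = 1.469 + 0.382 = 1.851 μm/a
Ordering by μm/a: copper (2.09) > zinc (1.85)

copper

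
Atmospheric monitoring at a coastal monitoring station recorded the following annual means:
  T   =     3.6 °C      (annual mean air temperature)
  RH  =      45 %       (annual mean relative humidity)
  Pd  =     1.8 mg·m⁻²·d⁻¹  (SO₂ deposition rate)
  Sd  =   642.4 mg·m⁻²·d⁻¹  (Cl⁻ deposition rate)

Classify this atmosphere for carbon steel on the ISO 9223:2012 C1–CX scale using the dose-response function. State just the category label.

carbon steel: f(T) = +0.150·(T−10) [T≤10 °C] = -0.9600
  SO₂ term: 1.77·1.8^0.52·exp(0.02·45-0.9600) = 2.263
  Sd branch = 0.102·Sd^0.62·e^(0.033·RH+0.04·T) = 28.64 μm/a
  r_corr = 2.263 + 28.64 = 30.9 μm/a
ISO 9223 Table 2 (carbon steel): 25 < 30.9 ≤ 50 μm/a ⇒ C3

C3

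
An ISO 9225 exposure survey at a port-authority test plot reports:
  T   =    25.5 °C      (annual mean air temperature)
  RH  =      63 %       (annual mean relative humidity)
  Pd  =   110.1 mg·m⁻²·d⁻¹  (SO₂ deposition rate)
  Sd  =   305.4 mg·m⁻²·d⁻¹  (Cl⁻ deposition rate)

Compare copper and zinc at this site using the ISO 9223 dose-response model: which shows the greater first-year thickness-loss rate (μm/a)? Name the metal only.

zinc

copper: temperature factor f = -0.080·(15.5) = -1.2400
  sulphur-dioxide contribution → 0.2142 μm/a
  chloride contribution → 1.619 μm/a
  ⇒ r_corr(copper) = 1.833 μm/a
zinc: temperature factor f = -0.071·(15.5) = -1.1005
  sulphur-dioxide contribution → 0.6161 μm/a
  chloride contribution → 6.601 μm/a
  ⇒ r_corr(zinc) = 7.217 μm/a
Ordering by μm/a: zinc (7.22) > copper (1.83)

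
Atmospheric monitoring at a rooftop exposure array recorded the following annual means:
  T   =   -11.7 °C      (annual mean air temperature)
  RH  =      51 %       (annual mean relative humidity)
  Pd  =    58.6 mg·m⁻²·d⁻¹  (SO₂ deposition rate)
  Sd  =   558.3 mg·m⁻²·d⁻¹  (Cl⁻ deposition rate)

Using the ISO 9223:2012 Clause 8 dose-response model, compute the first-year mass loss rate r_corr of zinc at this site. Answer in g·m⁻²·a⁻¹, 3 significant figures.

zinc: T≤10 °C ⇒ hinge +0.038·(-11.7−10) = -0.8246
  sulphur-dioxide contribution → 0.3542 μm/a
  chloride contribution → 0.3581 μm/a
  ⇒ r_corr(zinc) = 0.7123 μm/a
Convert to mass loss: 0.7123 μm/a × 7.14 g/cm³ = 5.086 g·m⁻²·a⁻¹

r_corr = 5.09 g·m⁻²·a⁻¹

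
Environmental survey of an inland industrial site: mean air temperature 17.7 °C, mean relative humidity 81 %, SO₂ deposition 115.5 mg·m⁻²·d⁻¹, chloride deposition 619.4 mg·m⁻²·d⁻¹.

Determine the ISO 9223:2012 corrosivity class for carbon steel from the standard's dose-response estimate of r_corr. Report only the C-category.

CX

carbon steel: f(T) = -0.054·(T−10) [T>10 °C] = -0.4158
  sulphur-dioxide contribution → 69.74 μm/a
  chloride contribution → 161.4 μm/a
  total first-year rate 231.2 μm/a
Category bounds: 200…700 μm/a bracket r_corr ⇒ CX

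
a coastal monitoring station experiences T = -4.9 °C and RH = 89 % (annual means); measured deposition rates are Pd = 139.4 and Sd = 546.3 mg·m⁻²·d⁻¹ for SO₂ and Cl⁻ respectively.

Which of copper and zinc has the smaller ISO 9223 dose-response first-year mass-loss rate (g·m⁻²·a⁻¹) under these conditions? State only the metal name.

copper

copper: f(T) = +0.126·(T−10) [T≤10 °C] = -1.8774
  SO₂ term: 0.0053·139.4^0.26·exp(0.059·89-1.8774) = 0.5584
  Cl⁻ term: 0.01025·546.3^0.27·exp(0.036·89+0.049·-4.9) = 1.089
  r_corr = 0.5584 + 1.089 = 1.647 μm/a
  mass loss = 1.647 μm/a × 8.96 g/cm³ = 14.76 g·m⁻²·a⁻¹
zinc: T≤10 °C ⇒ hinge +0.038·(-4.9−10) = -0.5662
  SO₂ term: 0.0129·139.4^0.44·exp(0.046·89-0.5662) = 3.856
  Cl⁻ term: 0.0175·546.3^0.57·exp(0.008·89+0.085·-4.9) = 0.8545
  sum: 3.856 + 0.8545 → r_corr = 4.711 μm/a
  mass loss = 4.711 μm/a × 7.14 g/cm³ = 33.63 g·m⁻²·a⁻¹
Ordering by g·m⁻²·a⁻¹: zinc (33.6) > copper (14.8)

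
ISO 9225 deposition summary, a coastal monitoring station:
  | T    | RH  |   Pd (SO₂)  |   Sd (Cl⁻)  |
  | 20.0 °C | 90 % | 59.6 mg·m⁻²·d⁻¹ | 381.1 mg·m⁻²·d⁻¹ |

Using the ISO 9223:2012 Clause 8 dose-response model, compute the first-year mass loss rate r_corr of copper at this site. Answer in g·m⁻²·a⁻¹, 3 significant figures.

copper: T>10 °C ⇒ hinge -0.080·(20.0−10) = -0.8000
  sulphur-dioxide contribution → 1.395 μm/a
  chloride contribution → 3.47 μm/a
  total first-year rate 4.865 μm/a
Convert to mass loss: 4.865 μm/a × 8.96 g/cm³ = 43.59 g·m⁻²·a⁻¹

r_corr = 43.6 g·m⁻²·a⁻¹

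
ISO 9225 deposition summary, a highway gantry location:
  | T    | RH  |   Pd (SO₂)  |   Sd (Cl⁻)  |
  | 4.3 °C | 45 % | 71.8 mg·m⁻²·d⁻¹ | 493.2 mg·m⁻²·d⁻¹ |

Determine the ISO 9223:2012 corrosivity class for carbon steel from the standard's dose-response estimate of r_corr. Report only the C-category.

carbon steel: f(T) = +0.150·(T−10) [T≤10 °C] = -0.8550
  Pd branch = 1.77·Pd^0.52·e^(0.02·RH+f) = 17.09 μm/a
  Cl⁻ term: 0.102·493.2^0.62·exp(0.033·45+0.04·4.3) = 25
  r_corr = 17.09 + 25 = 42.09 μm/a
ISO 9223 Table 2 (carbon steel): 25 < 42.1 ≤ 50 μm/a ⇒ C3

C3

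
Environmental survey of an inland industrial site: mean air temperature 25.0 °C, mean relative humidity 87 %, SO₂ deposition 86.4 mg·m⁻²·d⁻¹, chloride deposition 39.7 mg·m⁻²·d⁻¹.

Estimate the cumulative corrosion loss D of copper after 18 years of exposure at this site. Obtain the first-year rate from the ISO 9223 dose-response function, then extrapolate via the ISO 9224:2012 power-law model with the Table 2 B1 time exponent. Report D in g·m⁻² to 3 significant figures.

copper: temperature factor f = -0.080·(15.0) = -1.2000
  sulphur-dioxide contribution → 0.8627 μm/a
  chloride contribution → 2.161 μm/a
  total first-year rate 3.023 μm/a
Long-term exponent b (ISO 9224 Table 2, B1) = 0.667
  D(18) = 3.023 × 18^0.667 = 3.023 × 6.875 = 20.79 μm
  Mass loss = 20.79 μm × 8.96 g/cm³ = 186.2 g·m⁻²

D(18) = 186 g·m⁻²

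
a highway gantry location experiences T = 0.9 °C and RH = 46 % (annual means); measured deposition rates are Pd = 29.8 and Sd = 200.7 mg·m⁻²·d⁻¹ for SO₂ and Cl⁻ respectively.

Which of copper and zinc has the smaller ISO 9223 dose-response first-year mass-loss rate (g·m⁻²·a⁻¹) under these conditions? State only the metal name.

copper: f(T) = +0.126·(T−10) [T≤10 °C] = -1.1466
  Pd branch = 0.0053·Pd^0.26·e^(0.059·RH+f) = 0.06142 μm/a
  Sd branch = 0.01025·Sd^0.27·e^(0.036·RH+0.049·T) = 0.2348 μm/a
  r_corr = 0.06142 + 0.2348 = 0.2962 μm/a
  mass loss = 0.2962 μm/a × 8.96 g/cm³ = 2.654 g·m⁻²·a⁻¹
zinc: temperature factor f = +0.038·(-9.1) = -0.3458
  Pd branch = 0.0129·Pd^0.44·e^(0.046·RH+f) = 0.3373 μm/a
  Sd branch = 0.0175·Sd^0.57·e^(0.008·RH+0.085·T) = 0.5604 μm/a
  r_corr = 0.3373 + 0.5604 = 0.8978 μm/a
  mass loss = 0.8978 μm/a × 7.14 g/cm³ = 6.41 g·m⁻²·a⁻¹
Ordering by g·m⁻²·a⁻¹: zinc (6.41) > copper (2.65)

copper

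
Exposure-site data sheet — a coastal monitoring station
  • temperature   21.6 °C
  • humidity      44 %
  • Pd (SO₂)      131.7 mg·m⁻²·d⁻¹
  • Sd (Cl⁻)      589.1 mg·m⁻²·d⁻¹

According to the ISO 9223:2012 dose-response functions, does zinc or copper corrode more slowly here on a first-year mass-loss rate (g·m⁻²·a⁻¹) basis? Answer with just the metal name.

zinc: f(T) = -0.071·(T−10) [T>10 °C] = -0.8236
  Pd branch = 0.0129·Pd^0.44·e^(0.046·RH+f) = 0.3669 μm/a
  Cl⁻ term: 0.0175·589.1^0.57·exp(0.008·44+0.085·21.6) = 5.919
  sum: 0.3669 + 5.919 → r_corr = 6.286 μm/a
  mass loss = 6.286 μm/a × 7.14 g/cm³ = 44.88 g·m⁻²·a⁻¹
copper: f(T) = -0.080·(T−10) [T>10 °C] = -0.9280
  SO₂ term: 0.0053·131.7^0.26·exp(0.059·44-0.9280) = 0.09995
  Cl⁻ term: 0.01025·589.1^0.27·exp(0.036·44+0.049·21.6) = 0.8059
  r_corr = 0.09995 + 0.8059 = 0.9058 μm/a
  mass loss = 0.9058 μm/a × 8.96 g/cm³ = 8.116 g·m⁻²·a⁻¹
Ordering by g·m⁻²·a⁻¹: zinc (44.9) > copper (8.12)

copper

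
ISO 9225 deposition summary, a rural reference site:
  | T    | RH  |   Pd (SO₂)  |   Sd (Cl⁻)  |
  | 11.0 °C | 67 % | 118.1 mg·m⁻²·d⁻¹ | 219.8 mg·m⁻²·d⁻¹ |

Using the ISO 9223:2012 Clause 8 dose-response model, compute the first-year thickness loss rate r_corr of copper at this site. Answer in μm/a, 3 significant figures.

r_corr = 1.72 μm/a

copper: f(T) = -0.080·(T−10) [T>10 °C] = -0.0800
  sulphur-dioxide contribution → 0.8812 μm/a
  chloride contribution → 0.8408 μm/a
  total first-year rate 1.722 μm/a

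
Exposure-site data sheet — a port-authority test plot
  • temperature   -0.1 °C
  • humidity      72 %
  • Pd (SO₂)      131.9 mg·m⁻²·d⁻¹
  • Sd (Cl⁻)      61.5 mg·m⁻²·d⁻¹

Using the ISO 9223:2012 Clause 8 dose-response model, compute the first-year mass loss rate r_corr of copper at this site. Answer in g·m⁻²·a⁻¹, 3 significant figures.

copper: temperature factor f = +0.126·(-10.1) = -1.2726
  SO₂ term: 0.0053·131.9^0.26·exp(0.059·72-1.2726) = 0.3696
  Cl⁻ term: 0.01025·61.5^0.27·exp(0.036·72+0.049·-0.1) = 0.4143
  r_corr = 0.3696 + 0.4143 = 0.7839 μm/a
Convert to mass loss: 0.7839 μm/a × 8.96 g/cm³ = 7.024 g·m⁻²·a⁻¹

r_corr = 7.02 g·m⁻²·a⁻¹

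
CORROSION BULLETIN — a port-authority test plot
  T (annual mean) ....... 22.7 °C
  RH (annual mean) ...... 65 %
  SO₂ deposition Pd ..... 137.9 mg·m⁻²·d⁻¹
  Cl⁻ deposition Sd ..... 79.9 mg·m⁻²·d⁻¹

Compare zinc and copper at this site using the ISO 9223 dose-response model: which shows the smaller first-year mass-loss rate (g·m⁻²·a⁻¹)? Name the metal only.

copper

zinc: f(T) = -0.071·(T−10) [T>10 °C] = -0.9017
  SO₂ term: 0.0129·137.9^0.44·exp(0.046·65-0.9017) = 0.9098
  Cl⁻ term: 0.0175·79.9^0.57·exp(0.008·65+0.085·22.7) = 2.462
  sum: 0.9098 + 2.462 → r_corr = 3.372 μm/a
  mass loss = 3.372 μm/a × 7.14 g/cm³ = 24.07 g·m⁻²·a⁻¹
copper: T>10 °C ⇒ hinge -0.080·(22.7−10) = -1.0160
  SO₂ term: 0.0053·137.9^0.26·exp(0.059·65-1.0160) = 0.3198
  Sd branch = 0.01025·Sd^0.27·e^(0.036·RH+0.049·T) = 1.056 μm/a
  r_corr = 0.3198 + 1.056 = 1.376 μm/a
  mass loss = 1.376 μm/a × 8.96 g/cm³ = 12.33 g·m⁻²·a⁻¹
Ordering by g·m⁻²·a⁻¹: zinc (24.1) > copper (12.3)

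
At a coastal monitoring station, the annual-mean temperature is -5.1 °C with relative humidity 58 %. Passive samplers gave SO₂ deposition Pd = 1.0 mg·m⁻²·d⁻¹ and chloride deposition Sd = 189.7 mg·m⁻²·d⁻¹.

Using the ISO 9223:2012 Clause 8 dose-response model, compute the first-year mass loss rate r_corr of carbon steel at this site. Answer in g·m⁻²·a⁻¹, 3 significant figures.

r_corr = 119 g·m⁻²·a⁻¹

carbon steel: T≤10 °C ⇒ hinge +0.150·(-5.1−10) = -2.2650
  SO₂ term: 1.77·1.0^0.52·exp(0.02·58-2.2650) = 0.5862
  Cl⁻ term: 0.102·189.7^0.62·exp(0.033·58+0.04·-5.1) = 14.58
  sum: 0.5862 + 14.58 → r_corr = 15.16 μm/a
Convert to mass loss: 15.16 μm/a × 7.85 g/cm³ = 119 g·m⁻²·a⁻¹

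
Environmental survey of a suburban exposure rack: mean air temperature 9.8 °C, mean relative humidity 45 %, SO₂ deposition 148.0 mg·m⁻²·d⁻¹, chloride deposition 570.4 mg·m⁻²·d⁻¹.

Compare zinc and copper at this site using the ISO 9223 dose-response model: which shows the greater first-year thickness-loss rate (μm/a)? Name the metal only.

zinc: f(T) = +0.038·(T−10) [T≤10 °C] = -0.0076
  Pd branch = 0.0129·Pd^0.44·e^(0.046·RH+f) = 0.9145 μm/a
  Sd branch = 0.0175·Sd^0.57·e^(0.008·RH+0.085·T) = 2.149 μm/a
  r_corr = 0.9145 + 2.149 = 3.063 μm/a
copper: temperature factor f = +0.126·(-0.2) = -0.0252
  SO₂ term: 0.0053·148.0^0.26·exp(0.059·45-0.0252) = 0.2696
  Sd branch = 0.01025·Sd^0.27·e^(0.036·RH+0.049·T) = 0.4645 μm/a
  r_corr = 0.2696 + 0.4645 = 0.7341 μm/a
Ordering by μm/a: zinc (3.06) > copper (0.734)

zinc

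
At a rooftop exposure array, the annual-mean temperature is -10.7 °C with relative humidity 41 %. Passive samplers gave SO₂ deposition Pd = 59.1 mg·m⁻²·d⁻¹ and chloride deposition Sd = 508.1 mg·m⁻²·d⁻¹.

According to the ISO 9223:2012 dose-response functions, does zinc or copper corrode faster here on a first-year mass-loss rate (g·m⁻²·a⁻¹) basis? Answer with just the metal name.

zinc

zinc: temperature factor f = +0.038·(-20.7) = -0.7866
  SO₂ term: 0.0129·59.1^0.44·exp(0.046·41-0.7866) = 0.2331
  Sd branch = 0.0175·Sd^0.57·e^(0.008·RH+0.085·T) = 0.3411 μm/a
  sum: 0.2331 + 0.3411 → r_corr = 0.5742 μm/a
  mass loss = 0.5742 μm/a × 7.14 g/cm³ = 4.1 g·m⁻²·a⁻¹
copper: f(T) = +0.126·(T−10) [T≤10 °C] = -2.6082
  Pd branch = 0.0053·Pd^0.26·e^(0.059·RH+f) = 0.01267 μm/a
  Cl⁻ term: 0.01025·508.1^0.27·exp(0.036·41+0.049·-10.7) = 0.1428
  r_corr = 0.01267 + 0.1428 = 0.1554 μm/a
  mass loss = 0.1554 μm/a × 8.96 g/cm³ = 1.393 g·m⁻²·a⁻¹
Ordering by g·m⁻²·a⁻¹: zinc (4.1) > copper (1.39)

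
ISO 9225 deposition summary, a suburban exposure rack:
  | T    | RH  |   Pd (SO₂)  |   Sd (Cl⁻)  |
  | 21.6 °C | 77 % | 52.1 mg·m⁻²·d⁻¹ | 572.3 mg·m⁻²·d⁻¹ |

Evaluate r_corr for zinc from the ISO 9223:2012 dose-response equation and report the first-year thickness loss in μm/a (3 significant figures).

r_corr = 8.70 μm/a

zinc: T>10 °C ⇒ hinge -0.071·(21.6−10) = -0.8236
  sulphur-dioxide contribution → 1.113 μm/a
  chloride contribution → 7.582 μm/a
  total first-year rate 8.695 μm/a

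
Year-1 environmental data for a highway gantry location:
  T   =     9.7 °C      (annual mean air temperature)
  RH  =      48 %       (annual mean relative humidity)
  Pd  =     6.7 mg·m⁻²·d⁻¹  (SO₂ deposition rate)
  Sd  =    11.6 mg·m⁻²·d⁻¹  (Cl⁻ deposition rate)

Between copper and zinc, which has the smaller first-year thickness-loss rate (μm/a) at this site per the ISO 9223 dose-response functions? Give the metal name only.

copper

copper: temperature factor f = +0.126·(-0.3) = -0.0378
  SO₂ term: 0.0053·6.7^0.26·exp(0.059·48-0.0378) = 0.1421
  Sd branch = 0.01025·Sd^0.27·e^(0.036·RH+0.049·T) = 0.1799 μm/a
  r_corr = 0.1421 + 0.1799 = 0.322 μm/a
zinc: f(T) = +0.038·(T−10) [T≤10 °C] = -0.0114
  SO₂ term: 0.0129·6.7^0.44·exp(0.046·48-0.0114) = 0.2679
  Sd branch = 0.0175·Sd^0.57·e^(0.008·RH+0.085·T) = 0.2369 μm/a
  r_corr = 0.2679 + 0.2369 = 0.5049 μm/a
Ordering by μm/a: zinc (0.505) > copper (0.322)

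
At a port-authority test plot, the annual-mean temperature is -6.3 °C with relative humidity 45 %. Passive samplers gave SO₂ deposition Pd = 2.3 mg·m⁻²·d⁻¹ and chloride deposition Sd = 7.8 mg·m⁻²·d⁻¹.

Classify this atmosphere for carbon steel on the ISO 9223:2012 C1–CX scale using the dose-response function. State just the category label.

carbon steel: T≤10 °C ⇒ hinge +0.150·(-6.3−10) = -2.4450
  SO₂ term: 1.77·2.3^0.52·exp(0.02·45-2.4450) = 0.5822
  Sd branch = 0.102·Sd^0.62·e^(0.033·RH+0.04·T) = 1.251 μm/a
  r_corr = 0.5822 + 1.251 = 1.833 μm/a
Category bounds: 1.3…25 μm/a bracket r_corr ⇒ C2

C2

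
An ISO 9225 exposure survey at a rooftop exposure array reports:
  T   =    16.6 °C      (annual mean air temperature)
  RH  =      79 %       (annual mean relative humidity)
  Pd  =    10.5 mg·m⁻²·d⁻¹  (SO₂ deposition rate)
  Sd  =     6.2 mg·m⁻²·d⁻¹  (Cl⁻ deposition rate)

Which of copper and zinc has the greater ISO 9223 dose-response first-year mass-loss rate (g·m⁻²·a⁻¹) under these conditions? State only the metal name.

copper

copper: f(T) = -0.080·(T−10) [T>10 °C] = -0.5280
  Pd branch = 0.0053·Pd^0.26·e^(0.059·RH+f) = 0.6091 μm/a
  Cl⁻ term: 0.01025·6.2^0.27·exp(0.036·79+0.049·16.6) = 0.6502
  sum: 0.6091 + 0.6502 → r_corr = 1.259 μm/a
  mass loss = 1.259 μm/a × 8.96 g/cm³ = 11.28 g·m⁻²·a⁻¹
zinc: temperature factor f = -0.071·(6.6) = -0.4686
  Pd branch = 0.0129·Pd^0.44·e^(0.046·RH+f) = 0.8603 μm/a
  Cl⁻ term: 0.0175·6.2^0.57·exp(0.008·79+0.085·16.6) = 0.3819
  r_corr = 0.8603 + 0.3819 = 1.242 μm/a
  mass loss = 1.242 μm/a × 7.14 g/cm³ = 8.869 g·m⁻²·a⁻¹
Ordering by g·m⁻²·a⁻¹: copper (11.3) > zinc (8.87)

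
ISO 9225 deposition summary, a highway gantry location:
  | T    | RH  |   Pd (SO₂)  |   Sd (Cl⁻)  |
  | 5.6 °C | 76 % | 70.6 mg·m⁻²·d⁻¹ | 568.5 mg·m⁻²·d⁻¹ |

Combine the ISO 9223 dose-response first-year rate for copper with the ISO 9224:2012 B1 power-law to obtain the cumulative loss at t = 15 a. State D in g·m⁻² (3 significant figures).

D(15) = 107 g·m⁻²

copper: f(T) = +0.126·(T−10) [T≤10 °C] = -0.5544
  Pd branch = 0.0053·Pd^0.26·e^(0.059·RH+f) = 0.8158 μm/a
  Sd branch = 0.01025·Sd^0.27·e^(0.036·RH+0.049·T) = 1.153 μm/a
  sum: 0.8158 + 1.153 → r_corr = 1.969 μm/a
ISO 9224: D(t) = r_corr · t^b with b = 0.667 (copper, B1)
  D(15) = 1.969 × 15^0.667 = 1.969 × 6.088 = 11.99 μm
  Mass loss = 11.99 μm × 8.96 g/cm³ = 107.4 g·m⁻²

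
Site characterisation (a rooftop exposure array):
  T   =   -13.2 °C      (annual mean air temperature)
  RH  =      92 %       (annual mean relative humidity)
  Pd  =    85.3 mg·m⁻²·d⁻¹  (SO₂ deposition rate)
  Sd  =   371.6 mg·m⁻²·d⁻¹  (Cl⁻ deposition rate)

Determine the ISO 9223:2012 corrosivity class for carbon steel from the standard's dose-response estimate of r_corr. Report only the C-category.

C4

carbon steel: temperature factor f = +0.150·(-23.2) = -3.4800
  Pd branch = 1.77·Pd^0.52·e^(0.02·RH+f) = 3.466 μm/a
  Cl⁻ term: 0.102·371.6^0.62·exp(0.033·92+0.04·-13.2) = 49.12
  sum: 3.466 + 49.12 → r_corr = 52.59 μm/a
52.6 μm/a falls in (50, 80] for carbon steel → category C4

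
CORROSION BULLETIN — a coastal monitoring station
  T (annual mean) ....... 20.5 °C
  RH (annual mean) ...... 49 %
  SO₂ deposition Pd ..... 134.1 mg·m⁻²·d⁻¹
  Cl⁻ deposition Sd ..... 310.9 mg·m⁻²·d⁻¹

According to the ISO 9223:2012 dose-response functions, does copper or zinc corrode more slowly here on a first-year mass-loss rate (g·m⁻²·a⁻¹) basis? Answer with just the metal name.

copper: temperature factor f = -0.080·(10.5) = -0.8400
  Pd branch = 0.0053·Pd^0.26·e^(0.059·RH+f) = 0.1473 μm/a
  Cl⁻ term: 0.01025·310.9^0.27·exp(0.036·49+0.049·20.5) = 0.7693
  r_corr = 0.1473 + 0.7693 = 0.9165 μm/a
  mass loss = 0.9165 μm/a × 8.96 g/cm³ = 8.212 g·m⁻²·a⁻¹
zinc: f(T) = -0.071·(T−10) [T>10 °C] = -0.7455
  SO₂ term: 0.0129·134.1^0.44·exp(0.046·49-0.7455) = 0.5033
  Cl⁻ term: 0.0175·310.9^0.57·exp(0.008·49+0.085·20.5) = 3.898
  sum: 0.5033 + 3.898 → r_corr = 4.401 μm/a
  mass loss = 4.401 μm/a × 7.14 g/cm³ = 31.42 g·m⁻²·a⁻¹
Ordering by g·m⁻²·a⁻¹: zinc (31.4) > copper (8.21)

copper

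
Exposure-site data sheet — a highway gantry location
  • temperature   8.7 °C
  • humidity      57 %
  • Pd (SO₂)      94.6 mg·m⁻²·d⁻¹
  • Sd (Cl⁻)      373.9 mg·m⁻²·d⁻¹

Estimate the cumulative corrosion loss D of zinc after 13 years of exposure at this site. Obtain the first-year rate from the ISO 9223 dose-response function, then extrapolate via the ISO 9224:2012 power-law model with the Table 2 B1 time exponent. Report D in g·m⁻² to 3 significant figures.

D(13) = 169 g·m⁻²

zinc: temperature factor f = +0.038·(-1.3) = -0.0494
  SO₂ term: 0.0129·94.6^0.44·exp(0.046·57-0.0494) = 1.251
  Cl⁻ term: 0.0175·373.9^0.57·exp(0.008·57+0.085·8.7) = 1.693
  sum: 1.251 + 1.693 → r_corr = 2.944 μm/a
Power-law: D(13) = r_corr · 13^0.813
  D(13) = 2.944 × 13^0.813 = 2.944 × 8.047 = 23.69 μm
  Mass loss = 23.69 μm × 7.14 g/cm³ = 169.2 g·m⁻²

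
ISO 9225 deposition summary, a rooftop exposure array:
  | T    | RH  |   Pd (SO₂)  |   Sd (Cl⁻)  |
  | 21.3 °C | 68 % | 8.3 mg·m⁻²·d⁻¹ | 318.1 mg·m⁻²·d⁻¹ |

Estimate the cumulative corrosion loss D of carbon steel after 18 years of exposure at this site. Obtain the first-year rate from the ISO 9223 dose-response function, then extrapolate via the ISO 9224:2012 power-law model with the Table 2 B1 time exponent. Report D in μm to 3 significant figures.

D(18) = 415 μm

carbon steel: temperature factor f = -0.054·(11.3) = -0.6102
  Pd branch = 1.77·Pd^0.52·e^(0.02·RH+f) = 11.26 μm/a
  Sd branch = 0.102·Sd^0.62·e^(0.033·RH+0.04·T) = 80.31 μm/a
  r_corr = 11.26 + 80.31 = 91.57 μm/a
Long-term exponent b (ISO 9224 Table 2, B1) = 0.523
  D(18) = 91.57 × 18^0.523 = 91.57 × 4.534 = 415.2 μm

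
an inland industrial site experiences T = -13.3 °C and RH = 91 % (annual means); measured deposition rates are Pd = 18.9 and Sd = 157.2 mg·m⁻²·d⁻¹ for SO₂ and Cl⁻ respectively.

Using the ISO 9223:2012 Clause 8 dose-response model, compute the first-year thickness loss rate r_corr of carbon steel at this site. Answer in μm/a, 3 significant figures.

carbon steel: f(T) = +0.150·(T−10) [T≤10 °C] = -3.4950
  Pd branch = 1.77·Pd^0.52·e^(0.02·RH+f) = 1.529 μm/a
  Sd branch = 0.102·Sd^0.62·e^(0.033·RH+0.04·T) = 27.77 μm/a
  sum: 1.529 + 27.77 → r_corr = 29.3 μm/a

r_corr = 29.3 μm/a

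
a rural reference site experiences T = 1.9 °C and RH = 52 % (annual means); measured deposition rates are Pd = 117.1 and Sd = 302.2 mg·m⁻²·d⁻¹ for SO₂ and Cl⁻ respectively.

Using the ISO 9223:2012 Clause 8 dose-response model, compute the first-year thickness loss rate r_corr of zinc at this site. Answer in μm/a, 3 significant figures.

r_corr = 1.65 μm/a

zinc: temperature factor f = +0.038·(-8.1) = -0.3078
  sulphur-dioxide contribution → 0.8432 μm/a
  chloride contribution → 0.8084 μm/a
  ⇒ r_corr(zinc) = 1.652 μm/a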